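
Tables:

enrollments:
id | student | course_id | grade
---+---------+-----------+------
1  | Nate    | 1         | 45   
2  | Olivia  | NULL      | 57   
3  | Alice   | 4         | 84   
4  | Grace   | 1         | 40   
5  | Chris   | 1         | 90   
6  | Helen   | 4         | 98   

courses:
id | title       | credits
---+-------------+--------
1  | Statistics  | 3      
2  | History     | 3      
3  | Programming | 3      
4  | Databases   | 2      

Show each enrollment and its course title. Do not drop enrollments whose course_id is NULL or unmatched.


LEFT JOIN keeps every row from enrollments (the left table); where course_id has no match in courses, the course columns become NULL. Walk through each enrollment:
  - enrollment 1 (Nate): course_id=1 -> matches Statistics
  - enrollment 2 (Olivia): course_id=NULL, no match -> kept with NULL
  - enrollment 3 (Alice): course_id=4 -> matches Databases
  - enrollment 4 (Grace): course_id=1 -> matches Statistics
  - enrollment 5 (Chris): course_id=1 -> matches Statistics
  - enrollment 6 (Helen): course_id=4 -> matches Databases
All 6 rows appear; 1 has NULL course.

SQL:
SELECT a.student, b.title AS course
FROM enrollments a
LEFT JOIN courses b ON a.course_id = b.id

Result:
student | course    
--------+-----------
Nate    | Statistics
Olivia  | NULL      
Alice   | Databases 
Grace   | Statistics
Chris   | Statistics
Helen   | Databases 


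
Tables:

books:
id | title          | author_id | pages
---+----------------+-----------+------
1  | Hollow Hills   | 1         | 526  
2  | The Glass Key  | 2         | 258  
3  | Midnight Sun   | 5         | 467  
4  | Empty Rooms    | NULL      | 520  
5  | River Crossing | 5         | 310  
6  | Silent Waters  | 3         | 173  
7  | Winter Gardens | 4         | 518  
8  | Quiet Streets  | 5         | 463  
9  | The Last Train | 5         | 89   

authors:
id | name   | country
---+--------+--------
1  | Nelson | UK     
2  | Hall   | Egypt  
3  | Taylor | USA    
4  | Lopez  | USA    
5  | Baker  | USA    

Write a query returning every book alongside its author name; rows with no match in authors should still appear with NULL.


LEFT JOIN keeps every row from books (the left table); where author_id has no match in authors, the author columns become NULL. Walk through each book:
  - book 1 (Hollow Hills): author_id=1 -> matches Nelson
  - book 2 (The Glass Key): author_id=2 -> matches Hall
  - book 3 (Midnight Sun): author_id=5 -> matches Baker
  - book 4 (Empty Rooms): author_id=NULL, no match -> kept with NULL
  - book 5 (River Crossing): author_id=5 -> matches Baker
  - book 6 (Silent Waters): author_id=3 -> matches Taylor
  - book 7 (Winter Gardens): author_id=4 -> matches Lopez
  - book 8 (Quiet Streets): author_id=5 -> matches Baker
  - book 9 (The Last Train): author_id=5 -> matches Baker
All 9 rows appear; 1 has NULL author.

SQL:
SELECT a.title, b.name AS author
FROM books a
LEFT JOIN authors b ON a.author_id = b.id

Result:
title          | author
---------------+-------
Hollow Hills   | Nelson
The Glass Key  | Hall  
Midnight Sun   | Baker 
Empty Rooms    | NULL  
River Crossing | Baker 
Silent Waters  | Taylor
Winter Gardens | Lopez 
Quiet Streets  | Baker 
The Last Train | Baker 


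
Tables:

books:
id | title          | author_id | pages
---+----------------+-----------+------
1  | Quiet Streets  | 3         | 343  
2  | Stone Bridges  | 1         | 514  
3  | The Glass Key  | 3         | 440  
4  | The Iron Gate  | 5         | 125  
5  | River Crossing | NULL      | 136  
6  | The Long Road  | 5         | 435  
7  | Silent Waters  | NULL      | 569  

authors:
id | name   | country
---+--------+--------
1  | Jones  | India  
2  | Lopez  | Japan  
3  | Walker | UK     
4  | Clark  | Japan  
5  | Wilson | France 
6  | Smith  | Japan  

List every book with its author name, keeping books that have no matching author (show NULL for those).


LEFT JOIN keeps every row from books (the left table); where author_id has no match in authors, the author columns become NULL. Walk through each book:
  - book 1 (Quiet Streets): author_id=3 -> matches Walker
  - book 2 (Stone Bridges): author_id=1 -> matches Jones
  - book 3 (The Glass Key): author_id=3 -> matches Walker
  - book 4 (The Iron Gate): author_id=5 -> matches Wilson
  - book 5 (River Crossing): author_id=NULL, no match -> kept with NULL
  - book 6 (The Long Road): author_id=5 -> matches Wilson
  - book 7 (Silent Waters): author_id=NULL, no match -> kept with NULL
All 7 rows appear; 2 have NULL author.

SQL:
SELECT a.title, b.name AS author
FROM books a
LEFT JOIN authors b ON a.author_id = b.id

Result:
title          | author
---------------+-------
Quiet Streets  | Walker
Stone Bridges  | Jones 
The Glass Key  | Walker
The Iron Gate  | Wilson
River Crossing | NULL  
The Long Road  | Wilson
Silent Waters  | NULL  


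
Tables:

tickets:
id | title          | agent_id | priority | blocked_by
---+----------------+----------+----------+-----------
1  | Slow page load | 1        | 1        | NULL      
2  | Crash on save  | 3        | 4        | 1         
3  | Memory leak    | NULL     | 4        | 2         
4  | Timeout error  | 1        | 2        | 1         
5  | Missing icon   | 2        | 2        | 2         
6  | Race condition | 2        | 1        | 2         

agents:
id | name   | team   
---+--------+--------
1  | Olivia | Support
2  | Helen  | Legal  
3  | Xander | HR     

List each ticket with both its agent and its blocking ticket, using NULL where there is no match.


Two LEFT JOINs from the same base table tickets: one to agents via agent_id, one to tickets itself via blocked_by. Both are LEFT so every ticket is preserved.
Match against agents:
  - ticket 1 (Slow page load): agent_id=1 -> matches Olivia
  - ticket 2 (Crash on save): agent_id=3 -> matches Xander
  - ticket 3 (Memory leak): agent_id=NULL, no match -> kept with NULL
  - ticket 4 (Timeout error): agent_id=1 -> matches Olivia
  - ticket 5 (Missing icon): agent_id=2 -> matches Helen
  - ticket 6 (Race condition): agent_id=2 -> matches Helen
Match against tickets (self):
  - ticket 1 (Slow page load): blocked_by=NULL -> NULL
  - ticket 2 (Crash on save): blocked_by=1 -> Slow page load
  - ticket 3 (Memory leak): blocked_by=2 -> Crash on save
  - ticket 4 (Timeout error): blocked_by=1 -> Slow page load
  - ticket 5 (Missing icon): blocked_by=2 -> Crash on save
  - ticket 6 (Race condition): blocked_by=2 -> Crash on save

SQL:
SELECT a.title, b.name AS agent, c.title AS blocked_by
FROM tickets a
LEFT JOIN agents b ON a.agent_id = b.id
LEFT JOIN tickets c ON a.blocked_by = c.id

Result:
title          | agent  | blocked_by    
---------------+--------+---------------
Slow page load | Olivia | NULL          
Crash on save  | Xander | Slow page load
Memory leak    | NULL   | Crash on save 
Timeout error  | Olivia | Slow page load
Missing icon   | Helen  | Crash on save 
Race condition | Helen  | Crash on save 


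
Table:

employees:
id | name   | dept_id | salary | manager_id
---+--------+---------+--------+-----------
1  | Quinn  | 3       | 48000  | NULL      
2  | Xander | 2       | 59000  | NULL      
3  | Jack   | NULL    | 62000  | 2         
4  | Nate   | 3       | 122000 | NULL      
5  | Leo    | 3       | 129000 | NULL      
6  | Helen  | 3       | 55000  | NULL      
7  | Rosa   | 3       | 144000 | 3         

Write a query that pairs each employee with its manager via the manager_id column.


This is a self-join: employees is joined to a second copy of itself, matching each row's manager_id to another row's id. Use LEFT JOIN so rows with manager_id=NULL are kept.
  - employee 1 (Quinn): manager_id=NULL -> NULL
  - employee 2 (Xander): manager_id=NULL -> NULL
  - employee 3 (Jack): manager_id=2 -> Xander
  - employee 4 (Nate): manager_id=NULL -> NULL
  - employee 5 (Leo): manager_id=NULL -> NULL
  - employee 6 (Helen): manager_id=NULL -> NULL
  - employee 7 (Rosa): manager_id=3 -> Jack

SQL:
SELECT a.name AS item, b.name AS manager
FROM employees a
LEFT JOIN employees b ON a.manager_id = b.id

Result:
item   | manager
-------+--------
Quinn  | NULL   
Xander | NULL   
Jack   | Xander 
Nate   | NULL   
Leo    | NULL   
Helen  | NULL   
Rosa   | Jack   


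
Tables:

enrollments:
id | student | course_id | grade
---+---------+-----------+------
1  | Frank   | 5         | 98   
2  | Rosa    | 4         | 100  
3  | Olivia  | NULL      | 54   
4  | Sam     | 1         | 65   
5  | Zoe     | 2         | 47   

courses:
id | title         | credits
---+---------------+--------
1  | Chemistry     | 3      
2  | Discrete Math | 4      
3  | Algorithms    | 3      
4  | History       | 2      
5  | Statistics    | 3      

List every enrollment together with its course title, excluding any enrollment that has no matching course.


INNER JOIN keeps only enrollments rows whose course_id matches an id in courses. Walk through each enrollment:
  - enrollment 1 (Frank): course_id=5 -> matches Statistics
  - enrollment 2 (Rosa): course_id=4 -> matches History
  - enrollment 3 (Olivia): course_id=NULL, no match -> dropped
  - enrollment 4 (Sam): course_id=1 -> matches Chemistry
  - enrollment 5 (Zoe): course_id=2 -> matches Discrete Math
So 1 of 5 rows is dropped.

SQL:
SELECT a.student, b.title AS course
FROM enrollments a
INNER JOIN courses b ON a.course_id = b.id

Result:
student | course       
--------+--------------
Frank   | Statistics   
Rosa    | History      
Sam     | Chemistry    
Zoe     | Discrete Math


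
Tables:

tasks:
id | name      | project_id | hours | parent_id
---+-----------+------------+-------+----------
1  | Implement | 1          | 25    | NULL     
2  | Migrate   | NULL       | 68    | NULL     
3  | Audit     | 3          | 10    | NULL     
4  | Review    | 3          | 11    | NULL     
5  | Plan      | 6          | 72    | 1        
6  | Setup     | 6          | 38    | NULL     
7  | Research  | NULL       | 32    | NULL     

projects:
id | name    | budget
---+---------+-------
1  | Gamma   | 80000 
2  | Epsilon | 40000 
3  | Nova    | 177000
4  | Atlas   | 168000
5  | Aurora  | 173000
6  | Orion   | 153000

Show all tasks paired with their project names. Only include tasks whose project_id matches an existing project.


INNER JOIN keeps only tasks rows whose project_id matches an id in projects. Walk through each task:
  - task 1 (Implement): project_id=1 -> matches Gamma
  - task 2 (Migrate): project_id=NULL, no match -> dropped
  - task 3 (Audit): project_id=3 -> matches Nova
  - task 4 (Review): project_id=3 -> matches Nova
  - task 5 (Plan): project_id=6 -> matches Orion
  - task 6 (Setup): project_id=6 -> matches Orion
  - task 7 (Research): project_id=NULL, no match -> dropped
So 2 of 7 rows are dropped.

SQL:
SELECT a.name, b.name AS project
FROM tasks a
INNER JOIN projects b ON a.project_id = b.id

Result:
name      | project
----------+--------
Implement | Gamma  
Audit     | Nova   
Review    | Nova   
Plan      | Orion  
Setup     | Orion  


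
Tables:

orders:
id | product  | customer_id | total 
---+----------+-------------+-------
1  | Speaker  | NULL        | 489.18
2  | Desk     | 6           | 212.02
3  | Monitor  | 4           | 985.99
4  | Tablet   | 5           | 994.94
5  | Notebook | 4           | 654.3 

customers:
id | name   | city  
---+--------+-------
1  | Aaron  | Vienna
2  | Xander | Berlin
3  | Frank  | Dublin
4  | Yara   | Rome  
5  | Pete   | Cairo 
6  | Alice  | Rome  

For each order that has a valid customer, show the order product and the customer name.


INNER JOIN keeps only orders rows whose customer_id matches an id in customers. Walk through each order:
  - order 1 (Speaker): customer_id=NULL, no match -> dropped
  - order 2 (Desk): customer_id=6 -> matches Alice
  - order 3 (Monitor): customer_id=4 -> matches Yara
  - order 4 (Tablet): customer_id=5 -> matches Pete
  - order 5 (Notebook): customer_id=4 -> matches Yara
So 1 of 5 rows is dropped.

SQL:
SELECT a.product, b.name AS customer
FROM orders a
INNER JOIN customers b ON a.customer_id = b.id

Result:
product  | customer
---------+---------
Desk     | Alice   
Monitor  | Yara    
Tablet   | Pete    
Notebook | Yara    


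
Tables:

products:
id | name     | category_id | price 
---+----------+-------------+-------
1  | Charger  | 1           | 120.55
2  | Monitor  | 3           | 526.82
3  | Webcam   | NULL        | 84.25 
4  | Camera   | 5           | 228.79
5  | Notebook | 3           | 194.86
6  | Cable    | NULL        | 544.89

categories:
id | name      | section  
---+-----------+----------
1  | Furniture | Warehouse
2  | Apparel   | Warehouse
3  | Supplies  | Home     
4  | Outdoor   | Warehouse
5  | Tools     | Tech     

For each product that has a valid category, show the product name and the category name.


INNER JOIN keeps only products rows whose category_id matches an id in categories. Walk through each product:
  - product 1 (Charger): category_id=1 -> matches Furniture
  - product 2 (Monitor): category_id=3 -> matches Supplies
  - product 3 (Webcam): category_id=NULL, no match -> dropped
  - product 4 (Camera): category_id=5 -> matches Tools
  - product 5 (Notebook): category_id=3 -> matches Supplies
  - product 6 (Cable): category_id=NULL, no match -> dropped
So 2 of 6 rows are dropped.

SQL:
SELECT a.name, b.name AS category
FROM products a
INNER JOIN categories b ON a.category_id = b.id

Result:
name     | category 
---------+----------
Charger  | Furniture
Monitor  | Supplies 
Camera   | Tools    
Notebook | Supplies 


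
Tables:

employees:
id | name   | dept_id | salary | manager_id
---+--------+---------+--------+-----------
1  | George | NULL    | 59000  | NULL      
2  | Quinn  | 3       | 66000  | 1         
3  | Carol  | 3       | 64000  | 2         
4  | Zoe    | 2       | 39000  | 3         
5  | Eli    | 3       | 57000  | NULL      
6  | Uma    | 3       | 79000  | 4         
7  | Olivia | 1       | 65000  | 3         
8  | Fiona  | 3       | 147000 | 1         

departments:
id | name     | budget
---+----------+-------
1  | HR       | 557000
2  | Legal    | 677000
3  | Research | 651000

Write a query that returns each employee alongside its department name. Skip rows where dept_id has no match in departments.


INNER JOIN keeps only employees rows whose dept_id matches an id in departments. Walk through each employee:
  - employee 1 (George): dept_id=NULL, no match -> dropped
  - employee 2 (Quinn): dept_id=3 -> matches Research
  - employee 3 (Carol): dept_id=3 -> matches Research
  - employee 4 (Zoe): dept_id=2 -> matches Legal
  - employee 5 (Eli): dept_id=3 -> matches Research
  - employee 6 (Uma): dept_id=3 -> matches Research
  - employee 7 (Olivia): dept_id=1 -> matches HR
  - employee 8 (Fiona): dept_id=3 -> matches Research
So 1 of 8 rows is dropped.

SQL:
SELECT a.name, b.name AS department
FROM employees a
INNER JOIN departments b ON a.dept_id = b.id

Result:
name   | department
-------+-----------
Quinn  | Research  
Carol  | Research  
Zoe    | Legal     
Eli    | Research  
Uma    | Research  
Olivia | HR        
Fiona  | Research  


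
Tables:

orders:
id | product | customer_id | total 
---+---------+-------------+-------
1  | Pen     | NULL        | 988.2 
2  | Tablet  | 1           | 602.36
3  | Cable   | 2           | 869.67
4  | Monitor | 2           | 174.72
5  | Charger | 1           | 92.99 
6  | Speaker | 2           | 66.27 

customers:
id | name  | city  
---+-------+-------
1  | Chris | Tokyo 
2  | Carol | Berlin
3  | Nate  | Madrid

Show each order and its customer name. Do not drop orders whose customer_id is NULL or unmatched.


LEFT JOIN keeps every row from orders (the left table); where customer_id has no match in customers, the customer columns become NULL. Walk through each order:
  - order 1 (Pen): customer_id=NULL, no match -> kept with NULL
  - order 2 (Tablet): customer_id=1 -> matches Chris
  - order 3 (Cable): customer_id=2 -> matches Carol
  - order 4 (Monitor): customer_id=2 -> matches Carol
  - order 5 (Charger): customer_id=1 -> matches Chris
  - order 6 (Speaker): customer_id=2 -> matches Carol
All 6 rows appear; 1 has NULL customer.

SQL:
SELECT a.product, b.name AS customer
FROM orders a
LEFT JOIN customers b ON a.customer_id = b.id

Result:
product | customer
--------+---------
Pen     | NULL    
Tablet  | Chris   
Cable   | Carol   
Monitor | Carol   
Charger | Chris   
Speaker | Carol   


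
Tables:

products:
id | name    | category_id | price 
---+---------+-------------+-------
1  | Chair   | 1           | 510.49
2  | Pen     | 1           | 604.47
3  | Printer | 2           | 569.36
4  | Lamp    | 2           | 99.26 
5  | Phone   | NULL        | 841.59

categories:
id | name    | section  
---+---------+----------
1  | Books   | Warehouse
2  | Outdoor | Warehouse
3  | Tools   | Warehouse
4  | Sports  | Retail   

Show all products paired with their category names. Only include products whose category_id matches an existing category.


INNER JOIN keeps only products rows whose category_id matches an id in categories. Walk through each product:
  - product 1 (Chair): category_id=1 -> matches Books
  - product 2 (Pen): category_id=1 -> matches Books
  - product 3 (Printer): category_id=2 -> matches Outdoor
  - product 4 (Lamp): category_id=2 -> matches Outdoor
  - product 5 (Phone): category_id=NULL, no match -> dropped
So 1 of 5 rows is dropped.

SQL:
SELECT a.name, b.name AS category
FROM products a
INNER JOIN categories b ON a.category_id = b.id

Result:
name    | category
--------+---------
Chair   | Books   
Pen     | Books   
Printer | Outdoor 
Lamp    | Outdoor 


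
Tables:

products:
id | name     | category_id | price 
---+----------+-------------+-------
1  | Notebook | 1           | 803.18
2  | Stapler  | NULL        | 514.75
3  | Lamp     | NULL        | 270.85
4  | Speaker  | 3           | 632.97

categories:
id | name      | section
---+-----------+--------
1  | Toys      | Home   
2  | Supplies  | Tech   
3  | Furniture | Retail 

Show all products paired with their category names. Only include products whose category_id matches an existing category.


INNER JOIN keeps only products rows whose category_id matches an id in categories. Walk through each product:
  - product 1 (Notebook): category_id=1 -> matches Toys
  - product 2 (Stapler): category_id=NULL, no match -> dropped
  - product 3 (Lamp): category_id=NULL, no match -> dropped
  - product 4 (Speaker): category_id=3 -> matches Furniture
So 2 of 4 rows are dropped.

SQL:
SELECT a.name, b.name AS category
FROM products a
INNER JOIN categories b ON a.category_id = b.id

Result:
name     | category 
---------+----------
Notebook | Toys     
Speaker  | Furniture


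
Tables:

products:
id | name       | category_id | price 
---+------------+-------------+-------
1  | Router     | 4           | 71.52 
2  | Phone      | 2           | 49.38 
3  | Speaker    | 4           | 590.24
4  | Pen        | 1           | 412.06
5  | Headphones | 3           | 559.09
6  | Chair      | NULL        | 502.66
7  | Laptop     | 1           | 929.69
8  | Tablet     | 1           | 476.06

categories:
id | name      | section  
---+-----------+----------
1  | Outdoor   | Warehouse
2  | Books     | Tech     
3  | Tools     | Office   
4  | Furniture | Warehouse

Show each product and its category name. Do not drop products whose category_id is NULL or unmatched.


LEFT JOIN keeps every row from products (the left table); where category_id has no match in categories, the category columns become NULL. Walk through each product:
  - product 1 (Router): category_id=4 -> matches Furniture
  - product 2 (Phone): category_id=2 -> matches Books
  - product 3 (Speaker): category_id=4 -> matches Furniture
  - product 4 (Pen): category_id=1 -> matches Outdoor
  - product 5 (Headphones): category_id=3 -> matches Tools
  - product 6 (Chair): category_id=NULL, no match -> kept with NULL
  - product 7 (Laptop): category_id=1 -> matches Outdoor
  - product 8 (Tablet): category_id=1 -> matches Outdoor
All 8 rows appear; 1 has NULL category.

SQL:
SELECT a.name, b.name AS category
FROM products a
LEFT JOIN categories b ON a.category_id = b.id

Result:
name       | category 
-----------+----------
Router     | Furniture
Phone      | Books    
Speaker    | Furniture
Pen        | Outdoor  
Headphones | Tools    
Chair      | NULL     
Laptop     | Outdoor  
Tablet     | Outdoor  


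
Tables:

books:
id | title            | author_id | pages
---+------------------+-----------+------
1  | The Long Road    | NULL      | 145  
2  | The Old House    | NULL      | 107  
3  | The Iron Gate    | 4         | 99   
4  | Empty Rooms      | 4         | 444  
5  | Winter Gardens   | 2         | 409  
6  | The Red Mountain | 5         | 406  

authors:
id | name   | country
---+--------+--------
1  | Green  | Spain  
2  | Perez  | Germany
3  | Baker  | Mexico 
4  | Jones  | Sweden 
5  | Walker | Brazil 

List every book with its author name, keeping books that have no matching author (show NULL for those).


LEFT JOIN keeps every row from books (the left table); where author_id has no match in authors, the author columns become NULL. Walk through each book:
  - book 1 (The Long Road): author_id=NULL, no match -> kept with NULL
  - book 2 (The Old House): author_id=NULL, no match -> kept with NULL
  - book 3 (The Iron Gate): author_id=4 -> matches Jones
  - book 4 (Empty Rooms): author_id=4 -> matches Jones
  - book 5 (Winter Gardens): author_id=2 -> matches Perez
  - book 6 (The Red Mountain): author_id=5 -> matches Walker
All 6 rows appear; 2 have NULL author.

SQL:
SELECT a.title, b.name AS author
FROM books a
LEFT JOIN authors b ON a.author_id = b.id

Result:
title            | author
-----------------+-------
The Long Road    | NULL  
The Old House    | NULL  
The Iron Gate    | Jones 
Empty Rooms      | Jones 
Winter Gardens   | Perez 
The Red Mountain | Walker


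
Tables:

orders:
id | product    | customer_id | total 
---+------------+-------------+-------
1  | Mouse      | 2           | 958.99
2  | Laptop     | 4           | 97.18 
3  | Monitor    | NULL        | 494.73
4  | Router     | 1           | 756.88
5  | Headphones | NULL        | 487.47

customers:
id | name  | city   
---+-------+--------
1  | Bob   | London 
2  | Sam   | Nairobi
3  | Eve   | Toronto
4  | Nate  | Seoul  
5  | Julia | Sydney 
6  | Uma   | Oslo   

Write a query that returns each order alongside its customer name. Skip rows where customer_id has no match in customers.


INNER JOIN keeps only orders rows whose customer_id matches an id in customers. Walk through each order:
  - order 1 (Mouse): customer_id=2 -> matches Sam
  - order 2 (Laptop): customer_id=4 -> matches Nate
  - order 3 (Monitor): customer_id=NULL, no match -> dropped
  - order 4 (Router): customer_id=1 -> matches Bob
  - order 5 (Headphones): customer_id=NULL, no match -> dropped
So 2 of 5 rows are dropped.

SQL:
SELECT a.product, b.name AS customer
FROM orders a
INNER JOIN customers b ON a.customer_id = b.id

Result:
product | customer
--------+---------
Mouse   | Sam     
Laptop  | Nate    
Router  | Bob     


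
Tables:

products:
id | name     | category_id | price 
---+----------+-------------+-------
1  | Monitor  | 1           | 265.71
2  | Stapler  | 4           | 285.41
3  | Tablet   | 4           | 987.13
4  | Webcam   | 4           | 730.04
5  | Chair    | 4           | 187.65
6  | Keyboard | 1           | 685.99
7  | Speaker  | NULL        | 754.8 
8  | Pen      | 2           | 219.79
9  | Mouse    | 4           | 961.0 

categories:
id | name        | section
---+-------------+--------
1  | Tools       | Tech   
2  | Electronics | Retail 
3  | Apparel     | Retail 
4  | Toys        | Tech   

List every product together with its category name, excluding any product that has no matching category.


INNER JOIN keeps only products rows whose category_id matches an id in categories. Walk through each product:
  - product 1 (Monitor): category_id=1 -> matches Tools
  - product 2 (Stapler): category_id=4 -> matches Toys
  - product 3 (Tablet): category_id=4 -> matches Toys
  - product 4 (Webcam): category_id=4 -> matches Toys
  - product 5 (Chair): category_id=4 -> matches Toys
  - product 6 (Keyboard): category_id=1 -> matches Tools
  - product 7 (Speaker): category_id=NULL, no match -> dropped
  - product 8 (Pen): category_id=2 -> matches Electronics
  - product 9 (Mouse): category_id=4 -> matches Toys
So 1 of 9 rows is dropped.

SQL:
SELECT a.name, b.name AS category
FROM products a
INNER JOIN categories b ON a.category_id = b.id

Result:
name     | category   
---------+------------
Monitor  | Tools      
Stapler  | Toys       
Tablet   | Toys       
Webcam   | Toys       
Chair    | Toys       
Keyboard | Tools      
Pen      | Electronics
Mouse    | Toys       


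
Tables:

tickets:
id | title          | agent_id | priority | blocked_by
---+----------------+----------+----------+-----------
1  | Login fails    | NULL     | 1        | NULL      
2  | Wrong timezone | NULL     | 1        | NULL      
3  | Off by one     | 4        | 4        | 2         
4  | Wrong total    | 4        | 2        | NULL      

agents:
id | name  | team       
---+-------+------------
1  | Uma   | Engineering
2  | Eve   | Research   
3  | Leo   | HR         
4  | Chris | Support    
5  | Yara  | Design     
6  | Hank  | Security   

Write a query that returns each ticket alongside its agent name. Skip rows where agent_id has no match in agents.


INNER JOIN keeps only tickets rows whose agent_id matches an id in agents. Walk through each ticket:
  - ticket 1 (Login fails): agent_id=NULL, no match -> dropped
  - ticket 2 (Wrong timezone): agent_id=NULL, no match -> dropped
  - ticket 3 (Off by one): agent_id=4 -> matches Chris
  - ticket 4 (Wrong total): agent_id=4 -> matches Chris
So 2 of 4 rows are dropped.

SQL:
SELECT a.title, b.name AS agent
FROM tickets a
INNER JOIN agents b ON a.agent_id = b.id

Result:
title       | agent
------------+------
Off by one  | Chris
Wrong total | Chris


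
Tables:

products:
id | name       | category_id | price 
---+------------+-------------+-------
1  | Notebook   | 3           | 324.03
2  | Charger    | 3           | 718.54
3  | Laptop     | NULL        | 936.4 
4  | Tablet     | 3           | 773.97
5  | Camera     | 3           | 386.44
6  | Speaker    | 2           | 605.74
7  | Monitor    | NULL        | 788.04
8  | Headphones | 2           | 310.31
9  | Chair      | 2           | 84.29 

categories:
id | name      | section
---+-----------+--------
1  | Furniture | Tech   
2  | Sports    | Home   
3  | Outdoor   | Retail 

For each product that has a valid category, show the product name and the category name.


INNER JOIN keeps only products rows whose category_id matches an id in categories. Walk through each product:
  - product 1 (Notebook): category_id=3 -> matches Outdoor
  - product 2 (Charger): category_id=3 -> matches Outdoor
  - product 3 (Laptop): category_id=NULL, no match -> dropped
  - product 4 (Tablet): category_id=3 -> matches Outdoor
  - product 5 (Camera): category_id=3 -> matches Outdoor
  - product 6 (Speaker): category_id=2 -> matches Sports
  - product 7 (Monitor): category_id=NULL, no match -> dropped
  - product 8 (Headphones): category_id=2 -> matches Sports
  - product 9 (Chair): category_id=2 -> matches Sports
So 2 of 9 rows are dropped.

SQL:
SELECT a.name, b.name AS category
FROM products a
INNER JOIN categories b ON a.category_id = b.id

Result:
name       | category
-----------+---------
Notebook   | Outdoor 
Charger    | Outdoor 
Tablet     | Outdoor 
Camera     | Outdoor 
Speaker    | Sports  
Headphones | Sports  
Chair      | Sports  


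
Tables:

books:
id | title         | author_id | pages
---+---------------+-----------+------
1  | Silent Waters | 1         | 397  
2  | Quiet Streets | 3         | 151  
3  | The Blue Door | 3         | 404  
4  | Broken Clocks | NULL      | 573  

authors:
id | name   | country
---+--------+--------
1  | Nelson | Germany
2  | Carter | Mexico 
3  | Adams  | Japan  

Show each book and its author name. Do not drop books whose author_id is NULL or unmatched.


LEFT JOIN keeps every row from books (the left table); where author_id has no match in authors, the author columns become NULL. Walk through each book:
  - book 1 (Silent Waters): author_id=1 -> matches Nelson
  - book 2 (Quiet Streets): author_id=3 -> matches Adams
  - book 3 (The Blue Door): author_id=3 -> matches Adams
  - book 4 (Broken Clocks): author_id=NULL, no match -> kept with NULL
All 4 rows appear; 1 has NULL author.

SQL:
SELECT a.title, b.name AS author
FROM books a
LEFT JOIN authors b ON a.author_id = b.id

Result:
title         | author
--------------+-------
Silent Waters | Nelson
Quiet Streets | Adams 
The Blue Door | Adams 
Broken Clocks | NULL  


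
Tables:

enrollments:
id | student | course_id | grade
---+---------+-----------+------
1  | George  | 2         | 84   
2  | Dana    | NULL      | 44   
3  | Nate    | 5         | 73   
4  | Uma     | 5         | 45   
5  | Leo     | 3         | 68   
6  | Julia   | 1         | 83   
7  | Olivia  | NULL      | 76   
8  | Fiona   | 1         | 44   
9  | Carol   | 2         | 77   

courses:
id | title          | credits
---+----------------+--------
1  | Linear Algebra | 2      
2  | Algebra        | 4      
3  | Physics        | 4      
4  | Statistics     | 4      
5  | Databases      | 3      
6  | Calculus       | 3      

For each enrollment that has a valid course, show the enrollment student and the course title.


INNER JOIN keeps only enrollments rows whose course_id matches an id in courses. Walk through each enrollment:
  - enrollment 1 (George): course_id=2 -> matches Algebra
  - enrollment 2 (Dana): course_id=NULL, no match -> dropped
  - enrollment 3 (Nate): course_id=5 -> matches Databases
  - enrollment 4 (Uma): course_id=5 -> matches Databases
  - enrollment 5 (Leo): course_id=3 -> matches Physics
  - enrollment 6 (Julia): course_id=1 -> matches Linear Algebra
  - enrollment 7 (Olivia): course_id=NULL, no match -> dropped
  - enrollment 8 (Fiona): course_id=1 -> matches Linear Algebra
  - enrollment 9 (Carol): course_id=2 -> matches Algebra
So 2 of 9 rows are dropped.

SQL:
SELECT a.student, b.title AS course
FROM enrollments a
INNER JOIN courses b ON a.course_id = b.id

Result:
student | course        
--------+---------------
George  | Algebra       
Nate    | Databases     
Uma     | Databases     
Leo     | Physics       
Julia   | Linear Algebra
Fiona   | Linear Algebra
Carol   | Algebra       


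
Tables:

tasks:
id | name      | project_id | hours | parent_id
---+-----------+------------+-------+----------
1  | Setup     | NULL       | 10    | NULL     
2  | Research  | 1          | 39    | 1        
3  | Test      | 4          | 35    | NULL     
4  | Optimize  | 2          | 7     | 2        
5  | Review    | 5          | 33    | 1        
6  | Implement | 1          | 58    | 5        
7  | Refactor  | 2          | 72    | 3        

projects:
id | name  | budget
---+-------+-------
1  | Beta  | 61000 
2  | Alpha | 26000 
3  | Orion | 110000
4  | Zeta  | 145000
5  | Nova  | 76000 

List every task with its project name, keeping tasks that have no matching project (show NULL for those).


LEFT JOIN keeps every row from tasks (the left table); where project_id has no match in projects, the project columns become NULL. Walk through each task:
  - task 1 (Setup): project_id=NULL, no match -> kept with NULL
  - task 2 (Research): project_id=1 -> matches Beta
  - task 3 (Test): project_id=4 -> matches Zeta
  - task 4 (Optimize): project_id=2 -> matches Alpha
  - task 5 (Review): project_id=5 -> matches Nova
  - task 6 (Implement): project_id=1 -> matches Beta
  - task 7 (Refactor): project_id=2 -> matches Alpha
All 7 rows appear; 1 has NULL project.

SQL:
SELECT a.name, b.name AS project
FROM tasks a
LEFT JOIN projects b ON a.project_id = b.id

Result:
name      | project
----------+--------
Setup     | NULL   
Research  | Beta   
Test      | Zeta   
Optimize  | Alpha  
Review    | Nova   
Implement | Beta   
Refactor  | Alpha  


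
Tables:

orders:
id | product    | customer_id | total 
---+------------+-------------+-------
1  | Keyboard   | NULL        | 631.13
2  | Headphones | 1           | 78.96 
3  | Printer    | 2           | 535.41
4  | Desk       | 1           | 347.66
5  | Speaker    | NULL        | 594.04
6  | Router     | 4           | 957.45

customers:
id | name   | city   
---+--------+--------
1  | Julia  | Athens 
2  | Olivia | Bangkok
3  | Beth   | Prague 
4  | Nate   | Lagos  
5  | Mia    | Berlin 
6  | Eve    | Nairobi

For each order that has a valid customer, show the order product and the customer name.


INNER JOIN keeps only orders rows whose customer_id matches an id in customers. Walk through each order:
  - order 1 (Keyboard): customer_id=NULL, no match -> dropped
  - order 2 (Headphones): customer_id=1 -> matches Julia
  - order 3 (Printer): customer_id=2 -> matches Olivia
  - order 4 (Desk): customer_id=1 -> matches Julia
  - order 5 (Speaker): customer_id=NULL, no match -> dropped
  - order 6 (Router): customer_id=4 -> matches Nate
So 2 of 6 rows are dropped.

SQL:
SELECT a.product, b.name AS customer
FROM orders a
INNER JOIN customers b ON a.customer_id = b.id

Result:
product    | customer
-----------+---------
Headphones | Julia   
Printer    | Olivia  
Desk       | Julia   
Router     | Nate    


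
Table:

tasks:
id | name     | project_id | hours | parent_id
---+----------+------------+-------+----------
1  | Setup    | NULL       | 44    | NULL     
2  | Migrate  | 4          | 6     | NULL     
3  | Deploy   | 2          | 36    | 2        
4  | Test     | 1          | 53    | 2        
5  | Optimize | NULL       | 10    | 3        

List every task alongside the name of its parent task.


This is a self-join: tasks is joined to a second copy of itself, matching each row's parent_id to another row's id. Use LEFT JOIN so rows with parent_id=NULL are kept.
  - task 1 (Setup): parent_id=NULL -> NULL
  - task 2 (Migrate): parent_id=NULL -> NULL
  - task 3 (Deploy): parent_id=2 -> Migrate
  - task 4 (Test): parent_id=2 -> Migrate
  - task 5 (Optimize): parent_id=3 -> Deploy

SQL:
SELECT a.name AS item, b.name AS parent
FROM tasks a
LEFT JOIN tasks b ON a.parent_id = b.id

Result:
item     | parent 
---------+--------
Setup    | NULL   
Migrate  | NULL   
Deploy   | Migrate
Test     | Migrate
Optimize | Deploy 


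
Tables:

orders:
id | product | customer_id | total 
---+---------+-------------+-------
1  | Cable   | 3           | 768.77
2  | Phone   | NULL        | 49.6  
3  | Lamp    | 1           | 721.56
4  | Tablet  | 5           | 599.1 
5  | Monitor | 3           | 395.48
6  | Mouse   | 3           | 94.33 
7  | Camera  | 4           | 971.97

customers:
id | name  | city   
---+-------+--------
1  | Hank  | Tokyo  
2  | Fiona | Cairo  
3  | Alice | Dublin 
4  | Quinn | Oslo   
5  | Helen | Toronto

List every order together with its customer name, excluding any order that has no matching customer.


INNER JOIN keeps only orders rows whose customer_id matches an id in customers. Walk through each order:
  - order 1 (Cable): customer_id=3 -> matches Alice
  - order 2 (Phone): customer_id=NULL, no match -> dropped
  - order 3 (Lamp): customer_id=1 -> matches Hank
  - order 4 (Tablet): customer_id=5 -> matches Helen
  - order 5 (Monitor): customer_id=3 -> matches Alice
  - order 6 (Mouse): customer_id=3 -> matches Alice
  - order 7 (Camera): customer_id=4 -> matches Quinn
So 1 of 7 rows is dropped.

SQL:
SELECT a.product, b.name AS customer
FROM orders a
INNER JOIN customers b ON a.customer_id = b.id

Result:
product | customer
--------+---------
Cable   | Alice   
Lamp    | Hank    
Tablet  | Helen   
Monitor | Alice   
Mouse   | Alice   
Camera  | Quinn   


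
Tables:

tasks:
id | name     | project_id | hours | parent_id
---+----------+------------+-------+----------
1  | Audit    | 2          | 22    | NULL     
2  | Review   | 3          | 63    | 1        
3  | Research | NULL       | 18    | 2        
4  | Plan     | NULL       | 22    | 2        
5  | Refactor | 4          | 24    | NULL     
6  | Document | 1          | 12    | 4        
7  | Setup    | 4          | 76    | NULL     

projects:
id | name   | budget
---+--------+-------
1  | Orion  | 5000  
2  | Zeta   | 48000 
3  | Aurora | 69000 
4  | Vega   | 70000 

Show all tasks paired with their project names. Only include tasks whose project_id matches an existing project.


INNER JOIN keeps only tasks rows whose project_id matches an id in projects. Walk through each task:
  - task 1 (Audit): project_id=2 -> matches Zeta
  - task 2 (Review): project_id=3 -> matches Aurora
  - task 3 (Research): project_id=NULL, no match -> dropped
  - task 4 (Plan): project_id=NULL, no match -> dropped
  - task 5 (Refactor): project_id=4 -> matches Vega
  - task 6 (Document): project_id=1 -> matches Orion
  - task 7 (Setup): project_id=4 -> matches Vega
So 2 of 7 rows are dropped.

SQL:
SELECT a.name, b.name AS project
FROM tasks a
INNER JOIN projects b ON a.project_id = b.id

Result:
name     | project
---------+--------
Audit    | Zeta   
Review   | Aurora 
Refactor | Vega   
Document | Orion  
Setup    | Vega   


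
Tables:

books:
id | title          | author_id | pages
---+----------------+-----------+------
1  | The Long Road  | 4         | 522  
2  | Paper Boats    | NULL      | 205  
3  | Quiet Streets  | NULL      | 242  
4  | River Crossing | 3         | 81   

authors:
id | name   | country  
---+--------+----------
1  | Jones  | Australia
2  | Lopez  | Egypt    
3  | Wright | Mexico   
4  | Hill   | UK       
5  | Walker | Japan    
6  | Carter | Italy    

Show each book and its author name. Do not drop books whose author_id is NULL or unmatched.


LEFT JOIN keeps every row from books (the left table); where author_id has no match in authors, the author columns become NULL. Walk through each book:
  - book 1 (The Long Road): author_id=4 -> matches Hill
  - book 2 (Paper Boats): author_id=NULL, no match -> kept with NULL
  - book 3 (Quiet Streets): author_id=NULL, no match -> kept with NULL
  - book 4 (River Crossing): author_id=3 -> matches Wright
All 4 rows appear; 2 have NULL author.

SQL:
SELECT a.title, b.name AS author
FROM books a
LEFT JOIN authors b ON a.author_id = b.id

Result:
title          | author
---------------+-------
The Long Road  | Hill  
Paper Boats    | NULL  
Quiet Streets  | NULL  
River Crossing | Wright


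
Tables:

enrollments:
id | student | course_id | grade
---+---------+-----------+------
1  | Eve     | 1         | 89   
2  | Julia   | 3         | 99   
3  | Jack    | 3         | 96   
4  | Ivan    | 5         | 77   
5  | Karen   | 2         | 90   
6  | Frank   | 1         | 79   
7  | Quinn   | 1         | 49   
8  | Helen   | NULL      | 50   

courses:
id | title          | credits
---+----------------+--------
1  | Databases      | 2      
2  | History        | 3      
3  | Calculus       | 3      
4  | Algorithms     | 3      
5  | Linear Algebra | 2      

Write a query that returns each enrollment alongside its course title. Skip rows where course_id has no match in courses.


INNER JOIN keeps only enrollments rows whose course_id matches an id in courses. Walk through each enrollment:
  - enrollment 1 (Eve): course_id=1 -> matches Databases
  - enrollment 2 (Julia): course_id=3 -> matches Calculus
  - enrollment 3 (Jack): course_id=3 -> matches Calculus
  - enrollment 4 (Ivan): course_id=5 -> matches Linear Algebra
  - enrollment 5 (Karen): course_id=2 -> matches History
  - enrollment 6 (Frank): course_id=1 -> matches Databases
  - enrollment 7 (Quinn): course_id=1 -> matches Databases
  - enrollment 8 (Helen): course_id=NULL, no match -> dropped
So 1 of 8 rows is dropped.

SQL:
SELECT a.student, b.title AS course
FROM enrollments a
INNER JOIN courses b ON a.course_id = b.id

Result:
student | course        
--------+---------------
Eve     | Databases     
Julia   | Calculus      
Jack    | Calculus      
Ivan    | Linear Algebra
Karen   | History       
Frank   | Databases     
Quinn   | Databases     


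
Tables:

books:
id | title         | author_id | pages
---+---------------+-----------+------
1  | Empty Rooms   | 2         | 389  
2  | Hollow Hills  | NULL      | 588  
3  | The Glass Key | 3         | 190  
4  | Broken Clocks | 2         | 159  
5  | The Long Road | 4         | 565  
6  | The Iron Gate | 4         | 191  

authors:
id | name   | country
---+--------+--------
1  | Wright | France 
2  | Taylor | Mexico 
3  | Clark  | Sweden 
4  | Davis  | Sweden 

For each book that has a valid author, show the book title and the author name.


INNER JOIN keeps only books rows whose author_id matches an id in authors. Walk through each book:
  - book 1 (Empty Rooms): author_id=2 -> matches Taylor
  - book 2 (Hollow Hills): author_id=NULL, no match -> dropped
  - book 3 (The Glass Key): author_id=3 -> matches Clark
  - book 4 (Broken Clocks): author_id=2 -> matches Taylor
  - book 5 (The Long Road): author_id=4 -> matches Davis
  - book 6 (The Iron Gate): author_id=4 -> matches Davis
So 1 of 6 rows is dropped.

SQL:
SELECT a.title, b.name AS author
FROM books a
INNER JOIN authors b ON a.author_id = b.id

Result:
title         | author
--------------+-------
Empty Rooms   | Taylor
The Glass Key | Clark 
Broken Clocks | Taylor
The Long Road | Davis 
The Iron Gate | Davis 
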